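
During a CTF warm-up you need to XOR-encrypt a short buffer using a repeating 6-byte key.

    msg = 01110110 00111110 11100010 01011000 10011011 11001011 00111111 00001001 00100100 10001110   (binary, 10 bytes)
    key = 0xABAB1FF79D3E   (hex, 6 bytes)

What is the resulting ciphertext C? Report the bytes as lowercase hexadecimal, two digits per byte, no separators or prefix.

The 6-byte key repeats, so the effective keystream is ab ab 1f f7 9d 3e ab ab 1f f7.
byte 0: 76 ^ ab = dd
byte 1: 3e ^ ab = 95
byte 2: e2 ^ 1f = fd
byte 3: 58 ^ f7 = af
byte 4: 9b ^ 9d = 06
byte 5: cb ^ 3e = f5
byte 6: 3f ^ ab = 94
byte 7: 09 ^ ab = a2
byte 8: 24 ^ 1f = 3b
byte 9: 8e ^ f7 = 79

dd95fdaf06f594a23b79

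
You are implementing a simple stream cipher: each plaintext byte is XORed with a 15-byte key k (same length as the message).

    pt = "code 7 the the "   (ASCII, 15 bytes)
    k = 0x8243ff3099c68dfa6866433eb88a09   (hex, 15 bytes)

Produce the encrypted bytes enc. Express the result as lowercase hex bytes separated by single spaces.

 99 xor 130 = 225
111 xor  67 =  44
100 xor 255 = 155
101 xor  48 =  85
 32 xor 153 = 185
 55 xor 198 = 241
 32 xor 141 = 173
116 xor 250 = 142
104 xor 104 =   0
101 xor 102 =   3
 32 xor  67 =  99
116 xor  62 =  74
104 xor 184 = 208
101 xor 138 = 239
 32 xor   9 =  41

e1 2c 9b 55 b9 f1 ad 8e 00 03 63 4a d0 ef 29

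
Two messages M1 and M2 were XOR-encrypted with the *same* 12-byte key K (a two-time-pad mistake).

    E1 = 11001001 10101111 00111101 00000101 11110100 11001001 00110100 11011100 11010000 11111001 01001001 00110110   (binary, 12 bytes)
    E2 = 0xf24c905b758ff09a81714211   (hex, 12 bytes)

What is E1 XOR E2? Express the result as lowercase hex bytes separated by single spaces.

E1 ⊕ E2 = (M1 ⊕ K) ⊕ (M2 ⊕ K) = M1 ⊕ M2 — the shared key cancels under XOR.
c9 XOR f2 = 3b
af XOR 4c = e3
3d XOR 90 = ad
05 XOR 5b = 5e
f4 XOR 75 = 81
c9 XOR 8f = 46
34 XOR f0 = c4
dc XOR 9a = 46
d0 XOR 81 = 51
f9 XOR 71 = 88
49 XOR 42 = 0b
36 XOR 11 = 27

3b e3 ad 5e 81 46 c4 46 51 88 0b 27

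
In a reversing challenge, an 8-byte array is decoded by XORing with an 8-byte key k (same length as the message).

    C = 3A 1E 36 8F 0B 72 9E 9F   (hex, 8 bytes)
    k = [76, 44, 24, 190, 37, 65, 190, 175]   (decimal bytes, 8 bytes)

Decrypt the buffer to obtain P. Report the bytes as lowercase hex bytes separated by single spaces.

XOR is its own inverse, so applying the key byte-wise gives the result directly.
byte 0: 00111010 ^ 01001100 = 01110110
byte 1: 00011110 ^ 00101100 = 00110010
byte 2: 00110110 ^ 00011000 = 00101110
byte 3: 10001111 ^ 10111110 = 00110001
byte 4: 00001011 ^ 00100101 = 00101110
byte 5: 01110010 ^ 01000001 = 00110011
byte 6: 10011110 ^ 10111110 = 00100000
byte 7: 10011111 ^ 10101111 = 00110000

76 32 2e 31 2e 33 20 30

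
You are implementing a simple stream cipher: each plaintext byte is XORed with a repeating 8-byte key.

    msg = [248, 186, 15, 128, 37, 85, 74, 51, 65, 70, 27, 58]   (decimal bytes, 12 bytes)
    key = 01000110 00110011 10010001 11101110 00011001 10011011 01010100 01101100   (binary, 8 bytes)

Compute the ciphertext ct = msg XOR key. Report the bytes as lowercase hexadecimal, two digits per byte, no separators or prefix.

The 8-byte key repeats, so the effective keystream is 46 33 91 ee 19 9b 54 6c 46 33 91 ee.
byte 0: f8 xor 46 = be
byte 1: ba xor 33 = 89
byte 2: 0f xor 91 = 9e
byte 3: 80 xor ee = 6e
byte 4: 25 xor 19 = 3c
byte 5: 55 xor 9b = ce
byte 6: 4a xor 54 = 1e
byte 7: 33 xor 6c = 5f
byte 8: 41 xor 46 = 07
byte 9: 46 xor 33 = 75
byte 10: 1b xor 91 = 8a
byte 11: 3a xor ee = d4

be899e6e3cce1e5f07758ad4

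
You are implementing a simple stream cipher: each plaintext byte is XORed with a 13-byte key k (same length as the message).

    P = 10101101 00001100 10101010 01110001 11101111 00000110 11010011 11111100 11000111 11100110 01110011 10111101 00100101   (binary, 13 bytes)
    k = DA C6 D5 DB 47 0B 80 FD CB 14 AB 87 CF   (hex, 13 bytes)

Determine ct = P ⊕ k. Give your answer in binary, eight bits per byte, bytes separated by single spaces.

XOR is its own inverse, so applying the key byte-wise gives the result directly.
byte 0: ad ⊕ da = 77
byte 1: 0c ⊕ c6 = ca
byte 2: aa ⊕ d5 = 7f
byte 3: 71 ⊕ db = aa
byte 4: ef ⊕ 47 = a8
byte 5: 06 ⊕ 0b = 0d
byte 6: d3 ⊕ 80 = 53
byte 7: fc ⊕ fd = 01
byte 8: c7 ⊕ cb = 0c
byte 9: e6 ⊕ 14 = f2
byte 10: 73 ⊕ ab = d8
byte 11: bd ⊕ 87 = 3a
byte 12: 25 ⊕ cf = ea

01110111 11001010 01111111 10101010 10101000 00001101 01010011 00000001 00001100 11110010 11011000 00111010 11101010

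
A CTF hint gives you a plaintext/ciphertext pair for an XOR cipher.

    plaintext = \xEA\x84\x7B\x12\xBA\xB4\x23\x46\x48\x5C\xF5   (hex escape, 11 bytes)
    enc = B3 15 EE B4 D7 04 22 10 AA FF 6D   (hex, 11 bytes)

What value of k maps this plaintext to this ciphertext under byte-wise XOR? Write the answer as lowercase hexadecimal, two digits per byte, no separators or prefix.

599195a66db00156e2a398

Since enc = plaintext ⊕ k, XORing both sides with plaintext gives k = plaintext ⊕ enc.
byte 0: 11101010 ⊕ 10110011 = 01011001
byte 1: 10000100 ⊕ 00010101 = 10010001
byte 2: 01111011 ⊕ 11101110 = 10010101
byte 3: 00010010 ⊕ 10110100 = 10100110
byte 4: 10111010 ⊕ 11010111 = 01101101
byte 5: 10110100 ⊕ 00000100 = 10110000
byte 6: 00100011 ⊕ 00100010 = 00000001
byte 7: 01000110 ⊕ 00010000 = 01010110
byte 8: 01001000 ⊕ 10101010 = 11100010
byte 9: 01011100 ⊕ 11111111 = 10100011
byte 10: 11110101 ⊕ 01101101 = 10011000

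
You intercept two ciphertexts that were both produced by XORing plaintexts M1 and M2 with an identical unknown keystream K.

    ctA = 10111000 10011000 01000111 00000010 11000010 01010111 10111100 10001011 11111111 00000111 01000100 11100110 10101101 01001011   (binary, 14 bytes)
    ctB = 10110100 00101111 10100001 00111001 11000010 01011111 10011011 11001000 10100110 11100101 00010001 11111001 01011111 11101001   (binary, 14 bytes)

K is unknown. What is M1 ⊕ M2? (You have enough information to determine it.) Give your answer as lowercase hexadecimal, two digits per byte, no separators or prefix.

ctA ⊕ ctB = (M1 ⊕ K) ⊕ (M2 ⊕ K) = M1 ⊕ M2 — the shared key cancels under XOR.
10111000 xor 10110100 = 00001100
10011000 xor 00101111 = 10110111
01000111 xor 10100001 = 11100110
00000010 xor 00111001 = 00111011
11000010 xor 11000010 = 00000000
01010111 xor 01011111 = 00001000
10111100 xor 10011011 = 00100111
10001011 xor 11001000 = 01000011
11111111 xor 10100110 = 01011001
00000111 xor 11100101 = 11100010
01000100 xor 00010001 = 01010101
11100110 xor 11111001 = 00011111
10101101 xor 01011111 = 11110010
01001011 xor 11101001 = 10100010

0cb7e63b0008274359e2551ff2a2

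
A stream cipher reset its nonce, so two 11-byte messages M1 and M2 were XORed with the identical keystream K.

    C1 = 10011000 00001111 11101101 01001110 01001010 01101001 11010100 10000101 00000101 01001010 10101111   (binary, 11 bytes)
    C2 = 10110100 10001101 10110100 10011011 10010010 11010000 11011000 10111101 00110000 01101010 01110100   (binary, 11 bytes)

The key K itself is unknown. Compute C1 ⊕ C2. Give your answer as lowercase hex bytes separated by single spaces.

2c 82 59 d5 d8 b9 0c 38 35 20 db

C1 ⊕ C2 = (M1 ⊕ K) ⊕ (M2 ⊕ K) = M1 ⊕ M2 — the shared key cancels under XOR.
10011000 ^ 10110100 = 00101100
00001111 ^ 10001101 = 10000010
11101101 ^ 10110100 = 01011001
01001110 ^ 10011011 = 11010101
01001010 ^ 10010010 = 11011000
01101001 ^ 11010000 = 10111001
11010100 ^ 11011000 = 00001100
10000101 ^ 10111101 = 00111000
00000101 ^ 00110000 = 00110101
01001010 ^ 01101010 = 00100000
10101111 ^ 01110100 = 11011011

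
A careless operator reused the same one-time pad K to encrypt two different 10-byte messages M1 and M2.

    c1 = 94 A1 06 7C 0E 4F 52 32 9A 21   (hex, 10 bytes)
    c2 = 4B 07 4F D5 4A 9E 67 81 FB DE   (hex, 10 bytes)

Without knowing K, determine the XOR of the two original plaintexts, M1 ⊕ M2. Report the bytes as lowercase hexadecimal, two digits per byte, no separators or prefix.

dfa649a944d135b361ff

c1 ⊕ c2 = (M1 ⊕ K) ⊕ (M2 ⊕ K) = M1 ⊕ M2 — the shared key cancels under XOR.
byte 0: 94 ⊕ 4b = df
byte 1: a1 ⊕ 07 = a6
byte 2: 06 ⊕ 4f = 49
byte 3: 7c ⊕ d5 = a9
byte 4: 0e ⊕ 4a = 44
byte 5: 4f ⊕ 9e = d1
byte 6: 52 ⊕ 67 = 35
byte 7: 32 ⊕ 81 = b3
byte 8: 9a ⊕ fb = 61
byte 9: 21 ⊕ de = ff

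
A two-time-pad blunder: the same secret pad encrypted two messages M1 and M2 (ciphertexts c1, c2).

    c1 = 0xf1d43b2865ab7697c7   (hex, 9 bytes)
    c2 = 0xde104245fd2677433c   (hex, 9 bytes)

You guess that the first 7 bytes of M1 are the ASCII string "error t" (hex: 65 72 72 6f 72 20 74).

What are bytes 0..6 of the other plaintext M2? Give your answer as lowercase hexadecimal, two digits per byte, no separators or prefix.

4ab60b02eaad75

First, c1 ⊕ c2 = (M1 ⊕ K) ⊕ (M2 ⊕ K) = M1 ⊕ M2, so the key drops out. Then M2 = (M1 ⊕ M2) ⊕ M1 over the first 7 bytes.
byte 0: (f1 xor de) xor 65 = 2f xor 65 = 4a
byte 1: (d4 xor 10) xor 72 = c4 xor 72 = b6
byte 2: (3b xor 42) xor 72 = 79 xor 72 = 0b
byte 3: (28 xor 45) xor 6f = 6d xor 6f = 02
byte 4: (65 xor fd) xor 72 = 98 xor 72 = ea
byte 5: (ab xor 26) xor 20 = 8d xor 20 = ad
byte 6: (76 xor 77) xor 74 = 01 xor 74 = 75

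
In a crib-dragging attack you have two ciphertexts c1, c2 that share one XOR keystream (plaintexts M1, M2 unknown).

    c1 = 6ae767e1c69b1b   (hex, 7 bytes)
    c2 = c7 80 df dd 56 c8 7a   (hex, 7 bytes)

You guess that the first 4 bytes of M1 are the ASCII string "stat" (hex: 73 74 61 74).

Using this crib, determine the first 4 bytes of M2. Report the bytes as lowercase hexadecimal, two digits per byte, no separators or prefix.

First, c1 ⊕ c2 = (M1 ⊕ K) ⊕ (M2 ⊕ K) = M1 ⊕ M2, so the key drops out. Then M2 = (M1 ⊕ M2) ⊕ M1 over the first 4 bytes.
byte 0: (6a XOR c7) XOR 73 = ad XOR 73 = de
byte 1: (e7 XOR 80) XOR 74 = 67 XOR 74 = 13
byte 2: (67 XOR df) XOR 61 = b8 XOR 61 = d9
byte 3: (e1 XOR dd) XOR 74 = 3c XOR 74 = 48

de13d948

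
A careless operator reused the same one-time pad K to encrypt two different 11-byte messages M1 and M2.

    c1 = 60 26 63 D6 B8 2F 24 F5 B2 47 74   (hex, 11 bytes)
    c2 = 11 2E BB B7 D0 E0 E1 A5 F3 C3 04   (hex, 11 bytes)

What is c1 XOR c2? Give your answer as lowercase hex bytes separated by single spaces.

71 08 d8 61 68 cf c5 50 41 84 70

c1 ⊕ c2 = (M1 ⊕ K) ⊕ (M2 ⊕ K) = M1 ⊕ M2 — the shared key cancels under XOR.
01100000 ^ 00010001 = 01110001
00100110 ^ 00101110 = 00001000
01100011 ^ 10111011 = 11011000
11010110 ^ 10110111 = 01100001
10111000 ^ 11010000 = 01101000
00101111 ^ 11100000 = 11001111
00100100 ^ 11100001 = 11000101
11110101 ^ 10100101 = 01010000
10110010 ^ 11110011 = 01000001
01000111 ^ 11000011 = 10000100
01110100 ^ 00000100 = 01110000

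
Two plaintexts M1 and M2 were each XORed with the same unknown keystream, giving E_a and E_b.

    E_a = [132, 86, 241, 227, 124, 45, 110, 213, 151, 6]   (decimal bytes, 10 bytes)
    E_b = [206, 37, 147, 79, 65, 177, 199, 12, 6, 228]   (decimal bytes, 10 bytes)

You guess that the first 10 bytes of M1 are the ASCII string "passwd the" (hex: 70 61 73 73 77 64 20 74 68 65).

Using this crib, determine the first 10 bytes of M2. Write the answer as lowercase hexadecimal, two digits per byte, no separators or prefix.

First, E_a ⊕ E_b = (M1 ⊕ K) ⊕ (M2 ⊕ K) = M1 ⊕ M2, so the key drops out. Then M2 = (M1 ⊕ M2) ⊕ M1 over the first 10 bytes.
byte 0: (84 ^ ce) ^ 70 = 4a ^ 70 = 3a
byte 1: (56 ^ 25) ^ 61 = 73 ^ 61 = 12
byte 2: (f1 ^ 93) ^ 73 = 62 ^ 73 = 11
byte 3: (e3 ^ 4f) ^ 73 = ac ^ 73 = df
byte 4: (7c ^ 41) ^ 77 = 3d ^ 77 = 4a
byte 5: (2d ^ b1) ^ 64 = 9c ^ 64 = f8
byte 6: (6e ^ c7) ^ 20 = a9 ^ 20 = 89
byte 7: (d5 ^ 0c) ^ 74 = d9 ^ 74 = ad
byte 8: (97 ^ 06) ^ 68 = 91 ^ 68 = f9
byte 9: (06 ^ e4) ^ 65 = e2 ^ 65 = 87

3a1211df4af889adf987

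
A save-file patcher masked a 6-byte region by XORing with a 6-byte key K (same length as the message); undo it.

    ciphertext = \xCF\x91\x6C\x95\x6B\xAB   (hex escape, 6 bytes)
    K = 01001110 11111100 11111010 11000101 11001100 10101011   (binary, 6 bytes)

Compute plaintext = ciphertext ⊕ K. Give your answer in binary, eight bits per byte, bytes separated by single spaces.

cf ^ 4e = 81
91 ^ fc = 6d
6c ^ fa = 96
95 ^ c5 = 50
6b ^ cc = a7
ab ^ ab = 00

10000001 01101101 10010110 01010000 10100111 00000000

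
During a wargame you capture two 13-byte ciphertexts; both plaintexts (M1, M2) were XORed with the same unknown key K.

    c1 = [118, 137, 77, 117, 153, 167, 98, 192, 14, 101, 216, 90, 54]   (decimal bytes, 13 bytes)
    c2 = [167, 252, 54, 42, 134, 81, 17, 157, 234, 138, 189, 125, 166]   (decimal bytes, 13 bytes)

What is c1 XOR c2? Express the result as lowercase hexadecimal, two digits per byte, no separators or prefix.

d1757b5f1ff6735de4ef652790

c1 ⊕ c2 = (M1 ⊕ K) ⊕ (M2 ⊕ K) = M1 ⊕ M2 — the shared key cancels under XOR.
byte 0: 76 ^ a7 = d1
byte 1: 89 ^ fc = 75
byte 2: 4d ^ 36 = 7b
byte 3: 75 ^ 2a = 5f
byte 4: 99 ^ 86 = 1f
byte 5: a7 ^ 51 = f6
byte 6: 62 ^ 11 = 73
byte 7: c0 ^ 9d = 5d
byte 8: 0e ^ ea = e4
byte 9: 65 ^ 8a = ef
byte 10: d8 ^ bd = 65
byte 11: 5a ^ 7d = 27
byte 12: 36 ^ a6 = 90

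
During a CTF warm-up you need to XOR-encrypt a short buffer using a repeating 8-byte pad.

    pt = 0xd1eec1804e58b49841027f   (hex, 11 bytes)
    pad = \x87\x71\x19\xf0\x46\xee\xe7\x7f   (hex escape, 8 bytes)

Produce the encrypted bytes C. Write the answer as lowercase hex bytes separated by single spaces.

56 9f d8 70 08 b6 53 e7 c6 73 66

The 8-byte key repeats, so the effective keystream is 87 71 19 f0 46 ee e7 7f 87 71 19.
byte 0: d1 XOR 87 = 56
byte 1: ee XOR 71 = 9f
byte 2: c1 XOR 19 = d8
byte 3: 80 XOR f0 = 70
byte 4: 4e XOR 46 = 08
byte 5: 58 XOR ee = b6
byte 6: b4 XOR e7 = 53
byte 7: 98 XOR 7f = e7
byte 8: 41 XOR 87 = c6
byte 9: 02 XOR 71 = 73
byte 10: 7f XOR 19 = 66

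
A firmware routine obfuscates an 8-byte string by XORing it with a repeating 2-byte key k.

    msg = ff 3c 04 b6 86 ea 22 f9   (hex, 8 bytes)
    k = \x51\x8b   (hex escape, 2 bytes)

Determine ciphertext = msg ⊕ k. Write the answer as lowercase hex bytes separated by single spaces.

The 2-byte key repeats, so the effective keystream is 51 8b 51 8b 51 8b 51 8b.
byte 0: ff ^ 51 = ae
byte 1: 3c ^ 8b = b7
byte 2: 04 ^ 51 = 55
byte 3: b6 ^ 8b = 3d
byte 4: 86 ^ 51 = d7
byte 5: ea ^ 8b = 61
byte 6: 22 ^ 51 = 73
byte 7: f9 ^ 8b = 72

ae b7 55 3d d7 61 73 72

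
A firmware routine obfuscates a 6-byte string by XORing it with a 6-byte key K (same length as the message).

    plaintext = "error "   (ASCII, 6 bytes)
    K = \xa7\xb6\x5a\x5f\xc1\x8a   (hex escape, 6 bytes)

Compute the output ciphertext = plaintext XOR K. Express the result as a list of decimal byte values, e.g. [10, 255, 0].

[194, 196, 40, 48, 179, 170]

XOR is its own inverse, so applying the key byte-wise gives the result directly.
101 ⊕ 167 = 194
114 ⊕ 182 = 196
114 ⊕  90 =  40
111 ⊕  95 =  48
114 ⊕ 193 = 179
 32 ⊕ 138 = 170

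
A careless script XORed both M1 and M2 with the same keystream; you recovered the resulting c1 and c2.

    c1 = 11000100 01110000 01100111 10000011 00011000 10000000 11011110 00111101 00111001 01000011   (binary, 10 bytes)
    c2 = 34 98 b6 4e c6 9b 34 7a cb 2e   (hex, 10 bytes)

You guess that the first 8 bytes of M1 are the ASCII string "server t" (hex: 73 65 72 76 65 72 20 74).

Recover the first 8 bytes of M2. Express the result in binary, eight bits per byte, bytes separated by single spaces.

10000011 10001101 10100011 10111011 10111011 01101001 11001010 00110011

First, c1 ⊕ c2 = (M1 ⊕ K) ⊕ (M2 ⊕ K) = M1 ⊕ M2, so the key drops out. Then M2 = (M1 ⊕ M2) ⊕ M1 over the first 8 bytes.
byte 0: (c4 ⊕ 34) ⊕ 73 = f0 ⊕ 73 = 83
byte 1: (70 ⊕ 98) ⊕ 65 = e8 ⊕ 65 = 8d
byte 2: (67 ⊕ b6) ⊕ 72 = d1 ⊕ 72 = a3
byte 3: (83 ⊕ 4e) ⊕ 76 = cd ⊕ 76 = bb
byte 4: (18 ⊕ c6) ⊕ 65 = de ⊕ 65 = bb
byte 5: (80 ⊕ 9b) ⊕ 72 = 1b ⊕ 72 = 69
byte 6: (de ⊕ 34) ⊕ 20 = ea ⊕ 20 = ca
byte 7: (3d ⊕ 7a) ⊕ 74 = 47 ⊕ 74 = 33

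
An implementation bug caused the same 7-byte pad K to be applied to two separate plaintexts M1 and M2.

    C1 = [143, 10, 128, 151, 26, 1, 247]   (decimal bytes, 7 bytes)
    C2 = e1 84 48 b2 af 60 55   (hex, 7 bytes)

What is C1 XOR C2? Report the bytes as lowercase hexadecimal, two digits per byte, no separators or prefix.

6e8ec825b561a2

C1 ⊕ C2 = (M1 ⊕ K) ⊕ (M2 ⊕ K) = M1 ⊕ M2 — the shared key cancels under XOR.
8f ^ e1 = 6e
0a ^ 84 = 8e
80 ^ 48 = c8
97 ^ b2 = 25
1a ^ af = b5
01 ^ 60 = 61
f7 ^ 55 = a2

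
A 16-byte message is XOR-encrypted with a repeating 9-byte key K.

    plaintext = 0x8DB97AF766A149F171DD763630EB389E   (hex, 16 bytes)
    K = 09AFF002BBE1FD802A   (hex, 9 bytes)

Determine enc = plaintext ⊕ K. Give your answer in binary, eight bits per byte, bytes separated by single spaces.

10000100 00010110 10001010 11110101 11011101 01000000 10110100 01110001 01011011 11010100 11011001 11000110 00110010 01010000 11011001 01100011

The 9-byte key repeats, so the effective keystream is 09 af f0 02 bb e1 fd 80 2a 09 af f0 02 bb e1 fd.
byte 0: 8d ^ 09 = 84
byte 1: b9 ^ af = 16
byte 2: 7a ^ f0 = 8a
byte 3: f7 ^ 02 = f5
byte 4: 66 ^ bb = dd
byte 5: a1 ^ e1 = 40
byte 6: 49 ^ fd = b4
byte 7: f1 ^ 80 = 71
byte 8: 71 ^ 2a = 5b
byte 9: dd ^ 09 = d4
byte 10: 76 ^ af = d9
byte 11: 36 ^ f0 = c6
byte 12: 30 ^ 02 = 32
byte 13: eb ^ bb = 50
byte 14: 38 ^ e1 = d9
byte 15: 9e ^ fd = 63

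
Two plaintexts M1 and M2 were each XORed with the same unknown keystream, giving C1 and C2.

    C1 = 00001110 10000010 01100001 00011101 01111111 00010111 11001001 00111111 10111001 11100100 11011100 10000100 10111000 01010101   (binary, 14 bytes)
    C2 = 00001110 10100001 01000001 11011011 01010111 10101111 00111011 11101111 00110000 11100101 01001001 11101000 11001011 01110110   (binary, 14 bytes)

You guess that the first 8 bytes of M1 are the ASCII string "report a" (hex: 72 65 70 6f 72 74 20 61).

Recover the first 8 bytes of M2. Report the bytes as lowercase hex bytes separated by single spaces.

First, C1 ⊕ C2 = (M1 ⊕ K) ⊕ (M2 ⊕ K) = M1 ⊕ M2, so the key drops out. Then M2 = (M1 ⊕ M2) ⊕ M1 over the first 8 bytes.
byte 0: (0e ⊕ 0e) ⊕ 72 = 00 ⊕ 72 = 72
byte 1: (82 ⊕ a1) ⊕ 65 = 23 ⊕ 65 = 46
byte 2: (61 ⊕ 41) ⊕ 70 = 20 ⊕ 70 = 50
byte 3: (1d ⊕ db) ⊕ 6f = c6 ⊕ 6f = a9
byte 4: (7f ⊕ 57) ⊕ 72 = 28 ⊕ 72 = 5a
byte 5: (17 ⊕ af) ⊕ 74 = b8 ⊕ 74 = cc
byte 6: (c9 ⊕ 3b) ⊕ 20 = f2 ⊕ 20 = d2
byte 7: (3f ⊕ ef) ⊕ 61 = d0 ⊕ 61 = b1

72 46 50 a9 5a cc d2 b1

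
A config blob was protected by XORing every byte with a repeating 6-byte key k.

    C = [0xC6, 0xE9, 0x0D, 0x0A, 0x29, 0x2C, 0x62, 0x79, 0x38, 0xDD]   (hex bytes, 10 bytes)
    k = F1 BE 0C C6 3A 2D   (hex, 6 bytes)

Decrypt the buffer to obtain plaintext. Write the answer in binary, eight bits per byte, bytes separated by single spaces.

The 6-byte key repeats, so the effective keystream is f1 be 0c c6 3a 2d f1 be 0c c6.
byte 0: c6 ⊕ f1 = 37
byte 1: e9 ⊕ be = 57
byte 2: 0d ⊕ 0c = 01
byte 3: 0a ⊕ c6 = cc
byte 4: 29 ⊕ 3a = 13
byte 5: 2c ⊕ 2d = 01
byte 6: 62 ⊕ f1 = 93
byte 7: 79 ⊕ be = c7
byte 8: 38 ⊕ 0c = 34
byte 9: dd ⊕ c6 = 1b

00110111 01010111 00000001 11001100 00010011 00000001 10010011 11000111 00110100 00011011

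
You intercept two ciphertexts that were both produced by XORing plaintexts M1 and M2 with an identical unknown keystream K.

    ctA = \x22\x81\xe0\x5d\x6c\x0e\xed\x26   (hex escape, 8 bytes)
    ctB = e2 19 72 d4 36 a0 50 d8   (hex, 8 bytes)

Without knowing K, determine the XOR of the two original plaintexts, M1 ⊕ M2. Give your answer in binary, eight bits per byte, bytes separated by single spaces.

ctA ⊕ ctB = (M1 ⊕ K) ⊕ (M2 ⊕ K) = M1 ⊕ M2 — the shared key cancels under XOR.
22 XOR e2 = c0
81 XOR 19 = 98
e0 XOR 72 = 92
5d XOR d4 = 89
6c XOR 36 = 5a
0e XOR a0 = ae
ed XOR 50 = bd
26 XOR d8 = fe

11000000 10011000 10010010 10001001 01011010 10101110 10111101 11111110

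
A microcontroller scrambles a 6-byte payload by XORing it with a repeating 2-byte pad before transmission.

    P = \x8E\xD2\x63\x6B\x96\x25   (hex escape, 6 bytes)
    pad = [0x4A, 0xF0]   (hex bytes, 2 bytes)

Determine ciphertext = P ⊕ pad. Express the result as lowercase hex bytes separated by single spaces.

The 2-byte key repeats, so the effective keystream is 4a f0 4a f0 4a f0.
byte 0: 8e xor 4a = c4
byte 1: d2 xor f0 = 22
byte 2: 63 xor 4a = 29
byte 3: 6b xor f0 = 9b
byte 4: 96 xor 4a = dc
byte 5: 25 xor f0 = d5

c4 22 29 9b dc d5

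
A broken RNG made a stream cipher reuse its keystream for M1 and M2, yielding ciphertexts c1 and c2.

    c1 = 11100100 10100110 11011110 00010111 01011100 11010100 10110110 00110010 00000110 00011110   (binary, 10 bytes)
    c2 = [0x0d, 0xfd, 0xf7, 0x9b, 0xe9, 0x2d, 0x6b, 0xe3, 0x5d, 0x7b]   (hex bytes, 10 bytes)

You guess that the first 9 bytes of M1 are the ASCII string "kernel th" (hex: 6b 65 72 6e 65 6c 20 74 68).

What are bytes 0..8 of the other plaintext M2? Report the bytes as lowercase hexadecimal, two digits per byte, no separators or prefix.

823e5be2d095fda533

First, c1 ⊕ c2 = (M1 ⊕ K) ⊕ (M2 ⊕ K) = M1 ⊕ M2, so the key drops out. Then M2 = (M1 ⊕ M2) ⊕ M1 over the first 9 bytes.
byte 0: (e4 ⊕ 0d) ⊕ 6b = e9 ⊕ 6b = 82
byte 1: (a6 ⊕ fd) ⊕ 65 = 5b ⊕ 65 = 3e
byte 2: (de ⊕ f7) ⊕ 72 = 29 ⊕ 72 = 5b
byte 3: (17 ⊕ 9b) ⊕ 6e = 8c ⊕ 6e = e2
byte 4: (5c ⊕ e9) ⊕ 65 = b5 ⊕ 65 = d0
byte 5: (d4 ⊕ 2d) ⊕ 6c = f9 ⊕ 6c = 95
byte 6: (b6 ⊕ 6b) ⊕ 20 = dd ⊕ 20 = fd
byte 7: (32 ⊕ e3) ⊕ 74 = d1 ⊕ 74 = a5
byte 8: (06 ⊕ 5d) ⊕ 68 = 5b ⊕ 68 = 33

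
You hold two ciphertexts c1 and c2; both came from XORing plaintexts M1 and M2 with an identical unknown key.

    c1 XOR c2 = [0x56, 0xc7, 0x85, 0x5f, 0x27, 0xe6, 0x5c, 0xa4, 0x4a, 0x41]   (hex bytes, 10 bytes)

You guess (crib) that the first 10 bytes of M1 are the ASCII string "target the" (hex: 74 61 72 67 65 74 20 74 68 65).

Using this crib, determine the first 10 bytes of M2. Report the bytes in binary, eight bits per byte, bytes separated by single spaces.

Since c1 ⊕ c2 = M1 ⊕ M2, XORing with the guessed M1 bytes yields the corresponding M2 bytes: M2 = (c1 ⊕ c2) ⊕ M1.
56 xor 74 = 22
c7 xor 61 = a6
85 xor 72 = f7
5f xor 67 = 38
27 xor 65 = 42
e6 xor 74 = 92
5c xor 20 = 7c
a4 xor 74 = d0
4a xor 68 = 22
41 xor 65 = 24

00100010 10100110 11110111 00111000 01000010 10010010 01111100 11010000 00100010 00100100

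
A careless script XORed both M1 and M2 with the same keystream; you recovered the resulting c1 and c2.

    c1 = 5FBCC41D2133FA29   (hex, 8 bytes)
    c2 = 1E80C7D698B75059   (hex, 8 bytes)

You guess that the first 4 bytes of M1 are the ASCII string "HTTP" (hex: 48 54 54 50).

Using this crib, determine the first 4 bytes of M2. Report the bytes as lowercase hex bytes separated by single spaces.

09 68 57 9b

First, c1 ⊕ c2 = (M1 ⊕ K) ⊕ (M2 ⊕ K) = M1 ⊕ M2, so the key drops out. Then M2 = (M1 ⊕ M2) ⊕ M1 over the first 4 bytes.
byte 0: (5f xor 1e) xor 48 = 41 xor 48 = 09
byte 1: (bc xor 80) xor 54 = 3c xor 54 = 68
byte 2: (c4 xor c7) xor 54 = 03 xor 54 = 57
byte 3: (1d xor d6) xor 50 = cb xor 50 = 9b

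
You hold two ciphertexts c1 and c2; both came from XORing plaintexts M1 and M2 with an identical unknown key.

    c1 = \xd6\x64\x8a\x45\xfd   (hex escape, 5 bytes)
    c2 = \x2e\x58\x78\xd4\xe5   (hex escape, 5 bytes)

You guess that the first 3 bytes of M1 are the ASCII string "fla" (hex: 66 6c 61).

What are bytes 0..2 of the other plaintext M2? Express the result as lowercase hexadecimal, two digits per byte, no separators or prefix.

9e5093

First, c1 ⊕ c2 = (M1 ⊕ K) ⊕ (M2 ⊕ K) = M1 ⊕ M2, so the key drops out. Then M2 = (M1 ⊕ M2) ⊕ M1 over the first 3 bytes.
byte 0: (d6 XOR 2e) XOR 66 = f8 XOR 66 = 9e
byte 1: (64 XOR 58) XOR 6c = 3c XOR 6c = 50
byte 2: (8a XOR 78) XOR 61 = f2 XOR 61 = 93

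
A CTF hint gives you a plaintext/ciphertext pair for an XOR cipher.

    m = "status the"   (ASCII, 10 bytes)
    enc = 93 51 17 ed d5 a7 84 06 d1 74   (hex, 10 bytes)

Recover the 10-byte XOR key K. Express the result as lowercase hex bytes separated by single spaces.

e0 25 76 99 a0 d4 a4 72 b9 11

Since enc = m ⊕ K, XORing both sides with m gives K = m ⊕ enc.
byte 0: 01110011 ⊕ 10010011 = 11100000
byte 1: 01110100 ⊕ 01010001 = 00100101
byte 2: 01100001 ⊕ 00010111 = 01110110
byte 3: 01110100 ⊕ 11101101 = 10011001
byte 4: 01110101 ⊕ 11010101 = 10100000
byte 5: 01110011 ⊕ 10100111 = 11010100
byte 6: 00100000 ⊕ 10000100 = 10100100
byte 7: 01110100 ⊕ 00000110 = 01110010
byte 8: 01101000 ⊕ 11010001 = 10111001
byte 9: 01100101 ⊕ 01110100 = 00010001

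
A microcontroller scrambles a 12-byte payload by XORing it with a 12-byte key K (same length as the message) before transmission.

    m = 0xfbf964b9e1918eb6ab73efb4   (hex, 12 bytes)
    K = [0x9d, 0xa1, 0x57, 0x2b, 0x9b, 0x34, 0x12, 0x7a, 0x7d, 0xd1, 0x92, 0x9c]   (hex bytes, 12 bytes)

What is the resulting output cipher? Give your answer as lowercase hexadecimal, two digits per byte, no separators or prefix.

XOR is its own inverse, so applying the key byte-wise gives the result directly.
251 ^ 157 = 102
249 ^ 161 =  88
100 ^  87 =  51
185 ^  43 = 146
225 ^ 155 = 122
145 ^  52 = 165
142 ^  18 = 156
182 ^ 122 = 204
171 ^ 125 = 214
115 ^ 209 = 162
239 ^ 146 = 125
180 ^ 156 =  40

665833927aa59cccd6a27d28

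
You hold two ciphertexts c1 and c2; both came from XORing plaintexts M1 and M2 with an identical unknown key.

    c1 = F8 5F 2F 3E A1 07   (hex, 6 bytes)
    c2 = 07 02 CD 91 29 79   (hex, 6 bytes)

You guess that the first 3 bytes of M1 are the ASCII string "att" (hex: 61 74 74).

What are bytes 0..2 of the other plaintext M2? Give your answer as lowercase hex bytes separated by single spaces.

First, c1 ⊕ c2 = (M1 ⊕ K) ⊕ (M2 ⊕ K) = M1 ⊕ M2, so the key drops out. Then M2 = (M1 ⊕ M2) ⊕ M1 over the first 3 bytes.
byte 0: (f8 xor 07) xor 61 = ff xor 61 = 9e
byte 1: (5f xor 02) xor 74 = 5d xor 74 = 29
byte 2: (2f xor cd) xor 74 = e2 xor 74 = 96

9e 29 96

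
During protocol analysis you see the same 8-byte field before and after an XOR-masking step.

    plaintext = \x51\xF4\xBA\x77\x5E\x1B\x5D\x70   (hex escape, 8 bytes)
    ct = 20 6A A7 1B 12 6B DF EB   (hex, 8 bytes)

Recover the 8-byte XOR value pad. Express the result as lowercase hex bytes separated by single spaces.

71 9e 1d 6c 4c 70 82 9b

Since ct = plaintext ⊕ pad, XORing both sides with plaintext gives pad = plaintext ⊕ ct.
byte 0: 51 ^ 20 = 71
byte 1: f4 ^ 6a = 9e
byte 2: ba ^ a7 = 1d
byte 3: 77 ^ 1b = 6c
byte 4: 5e ^ 12 = 4c
byte 5: 1b ^ 6b = 70
byte 6: 5d ^ df = 82
byte 7: 70 ^ eb = 9b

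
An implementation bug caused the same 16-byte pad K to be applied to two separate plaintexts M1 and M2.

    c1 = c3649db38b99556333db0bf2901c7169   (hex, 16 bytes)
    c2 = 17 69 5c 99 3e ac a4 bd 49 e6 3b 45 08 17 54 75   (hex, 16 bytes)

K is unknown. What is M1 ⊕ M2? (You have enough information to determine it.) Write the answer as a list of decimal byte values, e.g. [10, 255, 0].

[212, 13, 193, 42, 181, 53, 241, 222, 122, 61, 48, 183, 152, 11, 37, 28]

c1 ⊕ c2 = (M1 ⊕ K) ⊕ (M2 ⊕ K) = M1 ⊕ M2 — the shared key cancels under XOR.
c3 ^ 17 = d4
64 ^ 69 = 0d
9d ^ 5c = c1
b3 ^ 99 = 2a
8b ^ 3e = b5
99 ^ ac = 35
55 ^ a4 = f1
63 ^ bd = de
33 ^ 49 = 7a
db ^ e6 = 3d
0b ^ 3b = 30
f2 ^ 45 = b7
90 ^ 08 = 98
1c ^ 17 = 0b
71 ^ 54 = 25
69 ^ 75 = 1c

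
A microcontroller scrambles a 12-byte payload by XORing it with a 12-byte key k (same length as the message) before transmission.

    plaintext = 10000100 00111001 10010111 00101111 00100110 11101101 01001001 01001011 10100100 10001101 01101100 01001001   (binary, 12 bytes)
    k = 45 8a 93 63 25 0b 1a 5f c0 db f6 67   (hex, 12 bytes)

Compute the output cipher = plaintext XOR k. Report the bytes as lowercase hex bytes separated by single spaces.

c1 b3 04 4c 03 e6 53 14 64 56 9a 2e

XOR is its own inverse, so applying the key byte-wise gives the result directly.
byte 0: 132 XOR  69 = 193
byte 1:  57 XOR 138 = 179
byte 2: 151 XOR 147 =   4
byte 3:  47 XOR  99 =  76
byte 4:  38 XOR  37 =   3
byte 5: 237 XOR  11 = 230
byte 6:  73 XOR  26 =  83
byte 7:  75 XOR  95 =  20
byte 8: 164 XOR 192 = 100
byte 9: 141 XOR 219 =  86
byte 10: 108 XOR 246 = 154
byte 11:  73 XOR 103 =  46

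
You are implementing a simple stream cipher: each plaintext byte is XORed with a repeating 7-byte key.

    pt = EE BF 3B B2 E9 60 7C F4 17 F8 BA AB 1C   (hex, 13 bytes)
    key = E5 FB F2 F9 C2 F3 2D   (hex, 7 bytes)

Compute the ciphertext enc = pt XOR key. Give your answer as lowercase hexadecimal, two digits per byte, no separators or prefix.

0b44c94b2b935111ec0a4369ef

The 7-byte key repeats, so the effective keystream is e5 fb f2 f9 c2 f3 2d e5 fb f2 f9 c2 f3.
byte 0: 11101110 XOR 11100101 = 00001011
byte 1: 10111111 XOR 11111011 = 01000100
byte 2: 00111011 XOR 11110010 = 11001001
byte 3: 10110010 XOR 11111001 = 01001011
byte 4: 11101001 XOR 11000010 = 00101011
byte 5: 01100000 XOR 11110011 = 10010011
byte 6: 01111100 XOR 00101101 = 01010001
byte 7: 11110100 XOR 11100101 = 00010001
byte 8: 00010111 XOR 11111011 = 11101100
byte 9: 11111000 XOR 11110010 = 00001010
byte 10: 10111010 XOR 11111001 = 01000011
byte 11: 10101011 XOR 11000010 = 01101001
byte 12: 00011100 XOR 11110011 = 11101111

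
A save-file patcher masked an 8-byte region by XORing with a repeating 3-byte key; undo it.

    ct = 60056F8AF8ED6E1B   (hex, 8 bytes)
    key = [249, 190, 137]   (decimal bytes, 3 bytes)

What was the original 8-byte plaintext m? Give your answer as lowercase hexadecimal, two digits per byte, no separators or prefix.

99bbe673466497a5

The 3-byte key repeats, so the effective keystream is f9 be 89 f9 be 89 f9 be.
byte 0: 60 ^ f9 = 99
byte 1: 05 ^ be = bb
byte 2: 6f ^ 89 = e6
byte 3: 8a ^ f9 = 73
byte 4: f8 ^ be = 46
byte 5: ed ^ 89 = 64
byte 6: 6e ^ f9 = 97
byte 7: 1b ^ be = a5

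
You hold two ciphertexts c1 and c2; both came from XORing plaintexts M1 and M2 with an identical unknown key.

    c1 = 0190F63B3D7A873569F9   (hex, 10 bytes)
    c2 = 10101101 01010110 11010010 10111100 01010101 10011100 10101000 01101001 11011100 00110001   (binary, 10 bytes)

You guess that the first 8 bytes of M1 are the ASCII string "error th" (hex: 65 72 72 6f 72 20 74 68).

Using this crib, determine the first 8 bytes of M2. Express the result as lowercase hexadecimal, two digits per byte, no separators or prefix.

c9b456e81ac65b34

First, c1 ⊕ c2 = (M1 ⊕ K) ⊕ (M2 ⊕ K) = M1 ⊕ M2, so the key drops out. Then M2 = (M1 ⊕ M2) ⊕ M1 over the first 8 bytes.
byte 0: (01 xor ad) xor 65 = ac xor 65 = c9
byte 1: (90 xor 56) xor 72 = c6 xor 72 = b4
byte 2: (f6 xor d2) xor 72 = 24 xor 72 = 56
byte 3: (3b xor bc) xor 6f = 87 xor 6f = e8
byte 4: (3d xor 55) xor 72 = 68 xor 72 = 1a
byte 5: (7a xor 9c) xor 20 = e6 xor 20 = c6
byte 6: (87 xor a8) xor 74 = 2f xor 74 = 5b
byte 7: (35 xor 69) xor 68 = 5c xor 68 = 34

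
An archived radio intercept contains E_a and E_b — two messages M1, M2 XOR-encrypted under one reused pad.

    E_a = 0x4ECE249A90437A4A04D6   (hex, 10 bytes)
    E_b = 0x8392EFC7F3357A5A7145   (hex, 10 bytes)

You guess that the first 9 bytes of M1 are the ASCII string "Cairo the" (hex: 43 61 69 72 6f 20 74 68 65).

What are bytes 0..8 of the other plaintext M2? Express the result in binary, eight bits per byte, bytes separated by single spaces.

First, E_a ⊕ E_b = (M1 ⊕ K) ⊕ (M2 ⊕ K) = M1 ⊕ M2, so the key drops out. Then M2 = (M1 ⊕ M2) ⊕ M1 over the first 9 bytes.
byte 0: (4e ^ 83) ^ 43 = cd ^ 43 = 8e
byte 1: (ce ^ 92) ^ 61 = 5c ^ 61 = 3d
byte 2: (24 ^ ef) ^ 69 = cb ^ 69 = a2
byte 3: (9a ^ c7) ^ 72 = 5d ^ 72 = 2f
byte 4: (90 ^ f3) ^ 6f = 63 ^ 6f = 0c
byte 5: (43 ^ 35) ^ 20 = 76 ^ 20 = 56
byte 6: (7a ^ 7a) ^ 74 = 00 ^ 74 = 74
byte 7: (4a ^ 5a) ^ 68 = 10 ^ 68 = 78
byte 8: (04 ^ 71) ^ 65 = 75 ^ 65 = 10

10001110 00111101 10100010 00101111 00001100 01010110 01110100 01111000 00010000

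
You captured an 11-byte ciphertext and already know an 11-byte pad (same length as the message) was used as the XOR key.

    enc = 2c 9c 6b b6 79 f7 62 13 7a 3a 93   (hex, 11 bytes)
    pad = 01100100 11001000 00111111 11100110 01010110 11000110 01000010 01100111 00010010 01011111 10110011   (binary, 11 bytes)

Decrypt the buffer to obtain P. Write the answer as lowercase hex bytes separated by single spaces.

 44 XOR 100 =  72
156 XOR 200 =  84
107 XOR  63 =  84
182 XOR 230 =  80
121 XOR  86 =  47
247 XOR 198 =  49
 98 XOR  66 =  32
 19 XOR 103 = 116
122 XOR  18 = 104
 58 XOR  95 = 101
147 XOR 179 =  32

48 54 54 50 2f 31 20 74 68 65 20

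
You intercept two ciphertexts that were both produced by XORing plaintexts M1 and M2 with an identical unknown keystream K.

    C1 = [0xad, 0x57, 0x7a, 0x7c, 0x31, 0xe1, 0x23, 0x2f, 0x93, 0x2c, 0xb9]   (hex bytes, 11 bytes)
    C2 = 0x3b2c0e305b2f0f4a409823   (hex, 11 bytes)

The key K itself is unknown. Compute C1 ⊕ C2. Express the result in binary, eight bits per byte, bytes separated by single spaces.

10010110 01111011 01110100 01001100 01101010 11001110 00101100 01100101 11010011 10110100 10011010

C1 ⊕ C2 = (M1 ⊕ K) ⊕ (M2 ⊕ K) = M1 ⊕ M2 — the shared key cancels under XOR.
10101101 ^ 00111011 = 10010110
01010111 ^ 00101100 = 01111011
01111010 ^ 00001110 = 01110100
01111100 ^ 00110000 = 01001100
00110001 ^ 01011011 = 01101010
11100001 ^ 00101111 = 11001110
00100011 ^ 00001111 = 00101100
00101111 ^ 01001010 = 01100101
10010011 ^ 01000000 = 11010011
00101100 ^ 10011000 = 10110100
10111001 ^ 00100011 = 10011010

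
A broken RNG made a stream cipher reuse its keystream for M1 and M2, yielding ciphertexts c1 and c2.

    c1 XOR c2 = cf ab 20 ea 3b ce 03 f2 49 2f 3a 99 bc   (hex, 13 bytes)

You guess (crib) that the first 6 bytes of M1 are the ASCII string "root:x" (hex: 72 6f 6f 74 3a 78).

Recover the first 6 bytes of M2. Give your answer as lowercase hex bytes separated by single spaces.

Since c1 ⊕ c2 = M1 ⊕ M2, XORing with the guessed M1 bytes yields the corresponding M2 bytes: M2 = (c1 ⊕ c2) ⊕ M1.
cf ⊕ 72 = bd
ab ⊕ 6f = c4
20 ⊕ 6f = 4f
ea ⊕ 74 = 9e
3b ⊕ 3a = 01
ce ⊕ 78 = b6

bd c4 4f 9e 01 b6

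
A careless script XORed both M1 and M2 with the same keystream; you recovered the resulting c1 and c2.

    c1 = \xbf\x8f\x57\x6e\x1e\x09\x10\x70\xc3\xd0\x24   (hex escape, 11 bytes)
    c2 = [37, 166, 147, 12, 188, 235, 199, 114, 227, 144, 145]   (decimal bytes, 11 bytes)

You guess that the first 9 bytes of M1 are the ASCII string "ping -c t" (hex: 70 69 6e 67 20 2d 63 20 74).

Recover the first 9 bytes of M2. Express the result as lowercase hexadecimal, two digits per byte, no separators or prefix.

ea40aa0582cfb42254

First, c1 ⊕ c2 = (M1 ⊕ K) ⊕ (M2 ⊕ K) = M1 ⊕ M2, so the key drops out. Then M2 = (M1 ⊕ M2) ⊕ M1 over the first 9 bytes.
byte 0: (bf XOR 25) XOR 70 = 9a XOR 70 = ea
byte 1: (8f XOR a6) XOR 69 = 29 XOR 69 = 40
byte 2: (57 XOR 93) XOR 6e = c4 XOR 6e = aa
byte 3: (6e XOR 0c) XOR 67 = 62 XOR 67 = 05
byte 4: (1e XOR bc) XOR 20 = a2 XOR 20 = 82
byte 5: (09 XOR eb) XOR 2d = e2 XOR 2d = cf
byte 6: (10 XOR c7) XOR 63 = d7 XOR 63 = b4
byte 7: (70 XOR 72) XOR 20 = 02 XOR 20 = 22
byte 8: (c3 XOR e3) XOR 74 = 20 XOR 74 = 54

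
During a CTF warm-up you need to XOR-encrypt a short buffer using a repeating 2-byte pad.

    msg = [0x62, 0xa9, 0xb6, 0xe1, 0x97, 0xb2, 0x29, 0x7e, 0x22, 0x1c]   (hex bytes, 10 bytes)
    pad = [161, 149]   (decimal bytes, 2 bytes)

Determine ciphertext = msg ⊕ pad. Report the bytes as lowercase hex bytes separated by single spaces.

c3 3c 17 74 36 27 88 eb 83 89

The 2-byte key repeats, so the effective keystream is a1 95 a1 95 a1 95 a1 95 a1 95.
byte 0: 62 ⊕ a1 = c3
byte 1: a9 ⊕ 95 = 3c
byte 2: b6 ⊕ a1 = 17
byte 3: e1 ⊕ 95 = 74
byte 4: 97 ⊕ a1 = 36
byte 5: b2 ⊕ 95 = 27
byte 6: 29 ⊕ a1 = 88
byte 7: 7e ⊕ 95 = eb
byte 8: 22 ⊕ a1 = 83
byte 9: 1c ⊕ 95 = 89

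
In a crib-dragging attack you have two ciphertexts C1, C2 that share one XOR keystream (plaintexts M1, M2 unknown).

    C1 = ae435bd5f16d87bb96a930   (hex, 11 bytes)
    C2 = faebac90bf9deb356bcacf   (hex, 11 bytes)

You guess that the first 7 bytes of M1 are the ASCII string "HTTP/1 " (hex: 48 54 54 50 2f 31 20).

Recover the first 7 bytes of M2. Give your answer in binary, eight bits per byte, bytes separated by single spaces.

00011100 11111100 10100011 00010101 01100001 11000001 01001100

First, C1 ⊕ C2 = (M1 ⊕ K) ⊕ (M2 ⊕ K) = M1 ⊕ M2, so the key drops out. Then M2 = (M1 ⊕ M2) ⊕ M1 over the first 7 bytes.
byte 0: (ae xor fa) xor 48 = 54 xor 48 = 1c
byte 1: (43 xor eb) xor 54 = a8 xor 54 = fc
byte 2: (5b xor ac) xor 54 = f7 xor 54 = a3
byte 3: (d5 xor 90) xor 50 = 45 xor 50 = 15
byte 4: (f1 xor bf) xor 2f = 4e xor 2f = 61
byte 5: (6d xor 9d) xor 31 = f0 xor 31 = c1
byte 6: (87 xor eb) xor 20 = 6c xor 20 = 4c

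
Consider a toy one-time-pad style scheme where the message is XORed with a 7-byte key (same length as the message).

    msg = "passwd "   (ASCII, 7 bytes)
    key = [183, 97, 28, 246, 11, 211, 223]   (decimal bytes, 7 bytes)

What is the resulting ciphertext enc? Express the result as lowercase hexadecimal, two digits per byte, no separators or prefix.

c7006f857cb7ff

byte 0: 70 ⊕ b7 = c7
byte 1: 61 ⊕ 61 = 00
byte 2: 73 ⊕ 1c = 6f
byte 3: 73 ⊕ f6 = 85
byte 4: 77 ⊕ 0b = 7c
byte 5: 64 ⊕ d3 = b7
byte 6: 20 ⊕ df = ff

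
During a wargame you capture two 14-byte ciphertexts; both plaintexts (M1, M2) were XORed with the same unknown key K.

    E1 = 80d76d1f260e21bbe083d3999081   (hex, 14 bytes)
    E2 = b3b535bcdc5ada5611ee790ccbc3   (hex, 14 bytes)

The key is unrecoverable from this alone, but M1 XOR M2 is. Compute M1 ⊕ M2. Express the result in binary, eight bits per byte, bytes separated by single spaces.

E1 ⊕ E2 = (M1 ⊕ K) ⊕ (M2 ⊕ K) = M1 ⊕ M2 — the shared key cancels under XOR.
80 xor b3 = 33
d7 xor b5 = 62
6d xor 35 = 58
1f xor bc = a3
26 xor dc = fa
0e xor 5a = 54
21 xor da = fb
bb xor 56 = ed
e0 xor 11 = f1
83 xor ee = 6d
d3 xor 79 = aa
99 xor 0c = 95
90 xor cb = 5b
81 xor c3 = 42

00110011 01100010 01011000 10100011 11111010 01010100 11111011 11101101 11110001 01101101 10101010 10010101 01011011 01000010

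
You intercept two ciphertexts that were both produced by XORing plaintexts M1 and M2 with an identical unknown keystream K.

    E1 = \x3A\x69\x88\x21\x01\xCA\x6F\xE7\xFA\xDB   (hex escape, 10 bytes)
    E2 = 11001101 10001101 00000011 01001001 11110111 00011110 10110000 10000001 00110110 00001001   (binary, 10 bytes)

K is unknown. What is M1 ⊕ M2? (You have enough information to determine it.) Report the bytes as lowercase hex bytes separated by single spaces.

f7 e4 8b 68 f6 d4 df 66 cc d2

E1 ⊕ E2 = (M1 ⊕ K) ⊕ (M2 ⊕ K) = M1 ⊕ M2 — the shared key cancels under XOR.
3a XOR cd = f7
69 XOR 8d = e4
88 XOR 03 = 8b
21 XOR 49 = 68
01 XOR f7 = f6
ca XOR 1e = d4
6f XOR b0 = df
e7 XOR 81 = 66
fa XOR 36 = cc
db XOR 09 = d2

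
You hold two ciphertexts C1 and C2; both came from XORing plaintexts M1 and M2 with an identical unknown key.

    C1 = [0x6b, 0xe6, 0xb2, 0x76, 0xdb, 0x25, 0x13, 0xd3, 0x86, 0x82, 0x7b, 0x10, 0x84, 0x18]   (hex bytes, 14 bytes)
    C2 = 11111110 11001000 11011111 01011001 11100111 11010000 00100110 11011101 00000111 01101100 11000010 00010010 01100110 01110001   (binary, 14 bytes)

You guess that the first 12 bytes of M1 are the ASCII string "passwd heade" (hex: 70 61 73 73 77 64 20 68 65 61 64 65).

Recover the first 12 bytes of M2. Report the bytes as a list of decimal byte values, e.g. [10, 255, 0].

[229, 79, 30, 92, 75, 145, 21, 102, 228, 143, 221, 103]

First, C1 ⊕ C2 = (M1 ⊕ K) ⊕ (M2 ⊕ K) = M1 ⊕ M2, so the key drops out. Then M2 = (M1 ⊕ M2) ⊕ M1 over the first 12 bytes.
byte 0: (6b ^ fe) ^ 70 = 95 ^ 70 = e5
byte 1: (e6 ^ c8) ^ 61 = 2e ^ 61 = 4f
byte 2: (b2 ^ df) ^ 73 = 6d ^ 73 = 1e
byte 3: (76 ^ 59) ^ 73 = 2f ^ 73 = 5c
byte 4: (db ^ e7) ^ 77 = 3c ^ 77 = 4b
byte 5: (25 ^ d0) ^ 64 = f5 ^ 64 = 91
byte 6: (13 ^ 26) ^ 20 = 35 ^ 20 = 15
byte 7: (d3 ^ dd) ^ 68 = 0e ^ 68 = 66
byte 8: (86 ^ 07) ^ 65 = 81 ^ 65 = e4
byte 9: (82 ^ 6c) ^ 61 = ee ^ 61 = 8f
byte 10: (7b ^ c2) ^ 64 = b9 ^ 64 = dd
byte 11: (10 ^ 12) ^ 65 = 02 ^ 65 = 67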